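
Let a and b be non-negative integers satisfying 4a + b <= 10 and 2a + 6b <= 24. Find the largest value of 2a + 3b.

The continuous relaxation peaks at (1.64, 3.45) with value 13.64; rounding to a feasible lattice point costs some objective.
(a,b)=(0,4): 4·0+1·4=4≤10, 2·0+6·4=24≤24, objective 12.
(a,b)=(1,3): 4·1+1·3=7≤10, 2·1+6·3=20≤24, objective 11.
The best lattice point is (0,4), giving 12.

12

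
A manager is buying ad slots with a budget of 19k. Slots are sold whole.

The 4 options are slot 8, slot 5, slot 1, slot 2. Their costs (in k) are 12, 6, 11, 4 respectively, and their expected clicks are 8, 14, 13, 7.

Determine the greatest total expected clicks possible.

slot 5 + slot 2: cost 6 + 4 = 10 ≤ 19, expected clicks 14 + 7 = 21.
slot 8 + slot 5: cost 12 + 6 = 18 ≤ 19, expected clicks 8 + 14 = 22.
slot 5 + slot 1: cost 6 + 11 = 17 ≤ 19, expected clicks 14 + 13 = 27.
Best is slot 5 and slot 1 with total expected clicks 27.

27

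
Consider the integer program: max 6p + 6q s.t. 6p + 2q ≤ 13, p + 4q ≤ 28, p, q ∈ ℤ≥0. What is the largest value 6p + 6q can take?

36

Relaxing integrality, the LP optimum is 39.00 at (p,q) = (0, 6.5), which is not an integer point.
(p,q)=(0,6): 6·0+2·6=12≤13, 1·0+4·6=24≤28, objective 36.
(p,q)=(0,5): 6·0+2·5=10≤13, 1·0+4·5=20≤28, objective 30.
The best lattice point is (0,6), giving 36.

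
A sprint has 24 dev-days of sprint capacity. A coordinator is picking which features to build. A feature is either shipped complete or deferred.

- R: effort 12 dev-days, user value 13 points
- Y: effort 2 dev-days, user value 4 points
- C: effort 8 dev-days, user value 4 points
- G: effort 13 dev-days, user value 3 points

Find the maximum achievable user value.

21

Take R, Y, and C: effort 12 + 2 + 8 = 22 ≤ 24, user value 13 + 4 + 4 = 21.
No other feasible combination does better.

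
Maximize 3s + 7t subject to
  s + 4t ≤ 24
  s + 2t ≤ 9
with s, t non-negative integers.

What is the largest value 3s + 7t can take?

31

(s,t)=(1,4): 1·1+4·4=17≤24, 1·1+2·4=9≤9, objective 31.
(s,t)=(0,4): 1·0+4·4=16≤24, 1·0+2·4=8≤9, objective 28.
(s,t)=(2,3): 1·2+4·3=14≤24, 1·2+2·3=8≤9, objective 27.
(s,t)=(1,3): 1·1+4·3=13≤24, 1·1+2·3=7≤9, objective 24.
No feasible integer point exceeds 31.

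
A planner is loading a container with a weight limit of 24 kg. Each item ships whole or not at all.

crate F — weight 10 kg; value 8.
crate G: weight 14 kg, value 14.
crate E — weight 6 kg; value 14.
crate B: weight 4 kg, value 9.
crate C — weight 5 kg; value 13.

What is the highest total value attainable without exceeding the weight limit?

37

crate G + crate B + crate C: weight 14 + 4 + 5 = 23 ≤ 24, value 14 + 9 + 13 = 36.
crate G + crate E + crate B: weight 14 + 6 + 4 = 24 ≤ 24, value 14 + 14 + 9 = 37.
crate E + crate B + crate C: weight 6 + 4 + 5 = 15 ≤ 24, value 14 + 9 + 13 = 36.
Best is crate G, crate E, and crate B with total value 37.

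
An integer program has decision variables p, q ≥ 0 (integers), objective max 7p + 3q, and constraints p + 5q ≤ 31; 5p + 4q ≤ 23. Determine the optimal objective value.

Relaxing integrality, the LP optimum is 32.20 at (p,q) = (4.6, 0), which is not an integer point.
(p,q)=(4,0): 1·4+5·0=4≤31, 5·4+4·0=20≤23, objective 28.
(p,q)=(3,1): 1·3+5·1=8≤31, 5·3+4·1=19≤23, objective 24.
(p,q)=(3,0): 1·3+5·0=3≤31, 5·3+4·0=15≤23, objective 21.
No feasible integer point exceeds 28.

28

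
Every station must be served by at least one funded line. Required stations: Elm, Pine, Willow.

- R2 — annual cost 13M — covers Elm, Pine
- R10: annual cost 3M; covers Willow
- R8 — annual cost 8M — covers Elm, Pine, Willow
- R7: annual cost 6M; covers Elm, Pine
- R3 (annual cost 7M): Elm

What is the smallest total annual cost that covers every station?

R8 alone covers Elm, Pine, Willow — every station.
Total annual cost: 8.
No cover costs less than 8.

8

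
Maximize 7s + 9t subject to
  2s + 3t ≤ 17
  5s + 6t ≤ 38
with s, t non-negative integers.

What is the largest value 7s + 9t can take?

(s,t)=(4,3): 2·4+3·3=17≤17, 5·4+6·3=38≤38, objective 55.
(s,t)=(5,2): 2·5+3·2=16≤17, 5·5+6·2=37≤38, objective 53.
(s,t)=(3,3): 2·3+3·3=15≤17, 5·3+6·3=33≤38, objective 48.
Maximum is 55 at (s,t)=(4,3).

55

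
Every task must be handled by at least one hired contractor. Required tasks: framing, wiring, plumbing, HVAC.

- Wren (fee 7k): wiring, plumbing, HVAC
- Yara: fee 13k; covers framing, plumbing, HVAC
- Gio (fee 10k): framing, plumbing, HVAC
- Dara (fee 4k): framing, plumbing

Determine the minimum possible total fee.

Choose Wren and Dara: together they cover framing, wiring, plumbing, HVAC — every task.
Total fee: 7 + 4 = 11.
No cover costs less than 11.

11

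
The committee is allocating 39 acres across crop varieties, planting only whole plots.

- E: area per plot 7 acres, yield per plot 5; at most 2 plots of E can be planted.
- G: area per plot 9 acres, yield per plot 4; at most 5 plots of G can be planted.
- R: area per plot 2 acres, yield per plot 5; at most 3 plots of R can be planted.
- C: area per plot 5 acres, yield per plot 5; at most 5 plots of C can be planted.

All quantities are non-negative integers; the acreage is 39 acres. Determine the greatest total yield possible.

R has the best ratio (5/2); taking only R gives at most 3×5 = 15 (stopped by the supply cap of 3).
Mixing does better — 1×E, 3×R, and 5×C: area 38 ≤ 39, yield 1·5 + 3·5 + 5·5 = 45.

45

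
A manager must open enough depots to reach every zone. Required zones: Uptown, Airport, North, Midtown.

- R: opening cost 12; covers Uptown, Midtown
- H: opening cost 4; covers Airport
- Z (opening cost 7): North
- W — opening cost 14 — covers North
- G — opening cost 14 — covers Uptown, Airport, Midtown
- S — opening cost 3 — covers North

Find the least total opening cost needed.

This is a weighted set-cover instance.
The greedy cost-per-new-zone heuristic would pick S, H, and R for 19, but a cheaper cover exists.
Choose G and S: together they cover Uptown, Airport, North, Midtown — every zone.
Total opening cost: 14 + 3 = 17.
No cover costs less than 17.

17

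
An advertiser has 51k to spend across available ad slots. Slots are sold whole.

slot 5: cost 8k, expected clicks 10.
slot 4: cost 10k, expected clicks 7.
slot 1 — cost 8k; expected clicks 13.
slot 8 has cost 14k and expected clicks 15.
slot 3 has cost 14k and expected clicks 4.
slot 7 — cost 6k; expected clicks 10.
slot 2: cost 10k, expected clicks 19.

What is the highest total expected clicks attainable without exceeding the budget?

67

Allowing fractional choices, the relaxed optimum would be about 70.5, but ad slots are indivisible.
slot 5 + slot 1 + slot 8 + slot 7 + slot 2: cost 8 + 8 + 14 + 6 + 10 = 46 ≤ 51, expected clicks 10 + 13 + 15 + 10 + 19 = 67.
slot 4 + slot 1 + slot 8 + slot 7 + slot 2: cost 10 + 8 + 14 + 6 + 10 = 48 ≤ 51, expected clicks 7 + 13 + 15 + 10 + 19 = 64.
Best is slot 5, slot 1, slot 8, slot 7, and slot 2 with total expected clicks 67.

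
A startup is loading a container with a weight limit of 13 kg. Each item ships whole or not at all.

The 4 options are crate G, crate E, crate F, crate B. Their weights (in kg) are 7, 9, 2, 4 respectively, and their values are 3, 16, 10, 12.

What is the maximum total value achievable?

Allowing fractional choices, the relaxed optimum would be about 34.4, but items are indivisible.
crate E + crate F: weight 9 + 2 = 11 ≤ 13, value 16 + 10 = 26.
crate E + crate B: weight 9 + 4 = 13 ≤ 13, value 16 + 12 = 28.
Best is crate E and crate B with total value 28.

28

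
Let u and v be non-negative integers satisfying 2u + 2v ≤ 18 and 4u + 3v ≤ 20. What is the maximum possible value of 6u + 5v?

32

(u,v)=(2,4): 2·2+2·4=12≤18, 4·2+3·4=20≤20, objective 32.
(u,v)=(1,5): 2·1+2·5=12≤18, 4·1+3·5=19≤20, objective 31.
No feasible integer point exceeds 32.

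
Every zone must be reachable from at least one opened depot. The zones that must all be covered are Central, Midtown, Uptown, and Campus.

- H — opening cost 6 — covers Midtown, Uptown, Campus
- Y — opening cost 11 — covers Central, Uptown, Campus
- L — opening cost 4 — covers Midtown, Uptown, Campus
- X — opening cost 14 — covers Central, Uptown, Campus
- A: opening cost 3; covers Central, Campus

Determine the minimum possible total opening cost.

7

Choose L and A: together they cover Central, Midtown, Uptown, Campus — every zone.
Total opening cost: 4 + 3 = 7.
No cover costs less than 7.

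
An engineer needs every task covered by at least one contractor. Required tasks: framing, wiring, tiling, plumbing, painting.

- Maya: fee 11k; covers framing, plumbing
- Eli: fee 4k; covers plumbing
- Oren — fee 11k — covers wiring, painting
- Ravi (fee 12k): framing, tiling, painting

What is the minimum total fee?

Choose Eli, Oren, and Ravi: together they cover framing, wiring, tiling, plumbing, painting — every task.
Total fee: 4 + 11 + 12 = 27.
No cover costs less than 27.

27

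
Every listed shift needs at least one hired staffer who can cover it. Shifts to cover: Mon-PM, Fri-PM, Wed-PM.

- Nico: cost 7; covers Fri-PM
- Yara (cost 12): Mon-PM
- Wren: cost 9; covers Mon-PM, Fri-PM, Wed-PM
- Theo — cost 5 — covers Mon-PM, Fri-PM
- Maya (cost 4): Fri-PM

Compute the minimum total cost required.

9

The greedy cost-per-new-shift heuristic would pick Theo and Wren for 14, but a cheaper cover exists.
Wren alone covers Mon-PM, Fri-PM, Wed-PM — every shift.
Total cost: 9.
No cover costs less than 9.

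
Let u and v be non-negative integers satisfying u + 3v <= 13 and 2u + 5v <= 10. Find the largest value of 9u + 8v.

(u,v)=(5,0): 1·5+3·0=5≤13, 2·5+5·0=10≤10, objective 45.
(u,v)=(4,0): 1·4+3·0=4≤13, 2·4+5·0=8≤10, objective 36.
The best lattice point is (5,0), giving 45.

45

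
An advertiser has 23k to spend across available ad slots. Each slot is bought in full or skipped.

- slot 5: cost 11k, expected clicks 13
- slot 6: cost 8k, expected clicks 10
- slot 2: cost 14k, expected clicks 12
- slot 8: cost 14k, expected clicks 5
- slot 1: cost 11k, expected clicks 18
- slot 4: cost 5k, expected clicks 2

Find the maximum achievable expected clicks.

Treat it as a binary knapsack problem.
slot 5 + slot 1: cost 11 + 11 = 22 ≤ 23, expected clicks 13 + 18 = 31.
slot 6 + slot 1: cost 8 + 11 = 19 ≤ 23, expected clicks 10 + 18 = 28.
slot 5 + slot 6: cost 11 + 8 = 19 ≤ 23, expected clicks 13 + 10 = 23.
Best is slot 5 and slot 1 with total expected clicks 31.

31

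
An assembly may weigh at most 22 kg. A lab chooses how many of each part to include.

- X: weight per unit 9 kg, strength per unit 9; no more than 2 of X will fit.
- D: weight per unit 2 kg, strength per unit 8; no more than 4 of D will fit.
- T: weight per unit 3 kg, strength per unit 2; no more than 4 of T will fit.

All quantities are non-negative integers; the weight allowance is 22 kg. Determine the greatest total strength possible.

D has the best ratio (8/2); taking only D gives at most 4×8 = 32 (stopped by the supply cap of 4).
Mixing does better — 1×X, 4×D, and 1×T: weight 20 ≤ 22, strength 1·9 + 4·8 + 1·2 = 43.

43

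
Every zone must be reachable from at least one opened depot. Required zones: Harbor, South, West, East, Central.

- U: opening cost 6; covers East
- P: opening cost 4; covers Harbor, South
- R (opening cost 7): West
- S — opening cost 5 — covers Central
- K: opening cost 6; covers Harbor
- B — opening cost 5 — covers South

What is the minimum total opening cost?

22

Choose U, P, R, and S: together they cover Harbor, South, West, East, Central — every zone.
Total opening cost: 6 + 4 + 7 + 5 = 22.
No cover costs less than 22.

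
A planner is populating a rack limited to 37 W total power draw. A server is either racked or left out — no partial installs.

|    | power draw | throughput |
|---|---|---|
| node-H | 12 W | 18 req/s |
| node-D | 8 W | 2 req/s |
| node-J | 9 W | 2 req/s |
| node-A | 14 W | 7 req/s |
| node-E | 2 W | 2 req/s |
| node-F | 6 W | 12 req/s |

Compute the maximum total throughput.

39

Take node-H, node-A, node-E, and node-F: power draw 12 + 14 + 2 + 6 = 34 ≤ 37, throughput 18 + 7 + 2 + 12 = 39.
No other feasible combination does better.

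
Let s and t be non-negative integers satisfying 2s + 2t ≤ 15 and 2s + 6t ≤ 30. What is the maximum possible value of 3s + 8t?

The continuous relaxation peaks at (3.75, 3.75) with value 41.25; rounding to a feasible lattice point costs some objective.
(s,t)=(3,4): 2·3+2·4=14≤15, 2·3+6·4=30≤30, objective 41.
(s,t)=(2,4): 2·2+2·4=12≤15, 2·2+6·4=28≤30, objective 38.
(s,t)=(4,3): 2·4+2·3=14≤15, 2·4+6·3=26≤30, objective 36.
Maximum is 41 at (s,t)=(3,4).

41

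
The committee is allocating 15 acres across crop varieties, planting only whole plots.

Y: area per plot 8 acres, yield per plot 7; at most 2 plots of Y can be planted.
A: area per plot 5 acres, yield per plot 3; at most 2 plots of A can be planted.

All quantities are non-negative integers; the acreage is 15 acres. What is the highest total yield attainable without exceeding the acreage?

Take 1×Y and 1×A: area 13 ≤ 15, yield 1·7 + 1·3 = 10.
No other integer combination yields more.

10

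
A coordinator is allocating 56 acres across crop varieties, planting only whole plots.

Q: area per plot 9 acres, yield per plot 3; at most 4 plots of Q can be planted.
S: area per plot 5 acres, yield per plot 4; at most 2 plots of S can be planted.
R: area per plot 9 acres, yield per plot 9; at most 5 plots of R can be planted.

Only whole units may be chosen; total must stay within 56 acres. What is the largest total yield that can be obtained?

53

This is a bounded integer knapsack.
R has the best ratio (9/9); taking only R gives at most 5×9 = 45 (stopped by the supply cap of 5).
Mixing does better — 2×S and 5×R: area 55 ≤ 56, yield 2·4 + 5·9 = 53.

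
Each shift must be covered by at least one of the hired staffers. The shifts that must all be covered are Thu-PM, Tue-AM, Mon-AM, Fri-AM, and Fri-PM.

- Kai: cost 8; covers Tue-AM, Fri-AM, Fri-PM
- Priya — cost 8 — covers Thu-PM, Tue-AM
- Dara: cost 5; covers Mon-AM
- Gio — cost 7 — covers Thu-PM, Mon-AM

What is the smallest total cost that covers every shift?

15

Choose Kai and Gio: together they cover Thu-PM, Tue-AM, Mon-AM, Fri-AM, Fri-PM — every shift.
Total cost: 8 + 7 = 15.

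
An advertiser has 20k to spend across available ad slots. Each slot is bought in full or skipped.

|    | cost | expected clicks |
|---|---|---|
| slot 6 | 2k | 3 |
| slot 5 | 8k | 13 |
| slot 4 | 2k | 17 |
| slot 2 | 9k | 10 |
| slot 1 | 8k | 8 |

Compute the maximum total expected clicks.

This is an integer program with binary decision variables.
Allowing fractional choices, the relaxed optimum would be about 41.9, but ad slots are indivisible.
slot 6 + slot 5 + slot 4 + slot 1: cost 2 + 8 + 2 + 8 = 20 ≤ 20, expected clicks 3 + 13 + 17 + 8 = 41.
slot 5 + slot 4 + slot 2: cost 8 + 2 + 9 = 19 ≤ 20, expected clicks 13 + 17 + 10 = 40.
Best is slot 6, slot 5, slot 4, and slot 1 with total expected clicks 41.

41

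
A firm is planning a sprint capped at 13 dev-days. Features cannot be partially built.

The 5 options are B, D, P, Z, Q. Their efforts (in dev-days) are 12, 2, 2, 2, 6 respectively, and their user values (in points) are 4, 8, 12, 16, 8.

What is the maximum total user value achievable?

Treat it as a binary knapsack problem.
P + Z + Q: effort 2 + 2 + 6 = 10 ≤ 13, user value 12 + 16 + 8 = 36.
D + P + Z + Q: effort 2 + 2 + 2 + 6 = 12 ≤ 13, user value 8 + 12 + 16 + 8 = 44.
D + P + Z: effort 2 + 2 + 2 = 6 ≤ 13, user value 8 + 12 + 16 = 36.
Best is D, P, Z, and Q with total user value 44.

44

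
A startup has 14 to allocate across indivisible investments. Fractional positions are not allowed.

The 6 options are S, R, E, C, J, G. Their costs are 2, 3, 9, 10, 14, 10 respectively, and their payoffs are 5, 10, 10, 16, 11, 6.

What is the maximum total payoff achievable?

26

Take R and C: cost 3 + 10 = 13 ≤ 14, payoff 10 + 16 = 26.
No other feasible combination does better.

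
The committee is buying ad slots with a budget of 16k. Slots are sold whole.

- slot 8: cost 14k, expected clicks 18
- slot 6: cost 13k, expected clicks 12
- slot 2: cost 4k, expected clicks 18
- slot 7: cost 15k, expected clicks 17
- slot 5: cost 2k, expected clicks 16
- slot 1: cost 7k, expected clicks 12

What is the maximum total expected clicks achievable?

46

Allowing fractional choices, the relaxed optimum would be about 49.9, but ad slots are indivisible.
slot 2 + slot 5 + slot 1: cost 4 + 2 + 7 = 13 ≤ 16, expected clicks 18 + 16 + 12 = 46.
slot 2 + slot 5: cost 4 + 2 = 6 ≤ 16, expected clicks 18 + 16 = 34.
slot 8 + slot 5: cost 14 + 2 = 16 ≤ 16, expected clicks 18 + 16 = 34.
Best is slot 2, slot 5, and slot 1 with total expected clicks 46.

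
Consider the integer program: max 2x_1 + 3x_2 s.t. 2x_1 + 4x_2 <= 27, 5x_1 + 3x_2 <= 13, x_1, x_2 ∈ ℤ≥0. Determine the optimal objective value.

12

The continuous relaxation peaks at (0, 4.33) with value 13.00; rounding to a feasible lattice point costs some objective.
(x_1,x_2)=(0,4) is feasible, giving 12.
(x_1,x_2)=(0,3) is feasible, giving 9.
The best lattice point is (0,4), giving 12.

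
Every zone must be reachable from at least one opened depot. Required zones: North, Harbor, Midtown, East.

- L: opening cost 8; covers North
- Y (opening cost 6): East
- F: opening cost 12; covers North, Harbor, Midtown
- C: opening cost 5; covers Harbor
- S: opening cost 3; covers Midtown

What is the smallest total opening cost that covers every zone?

The greedy cost-per-new-zone heuristic would pick S, C, Y, and L for 22, but a cheaper cover exists.
Choose Y and F: together they cover North, Harbor, Midtown, East — every zone.
Total opening cost: 6 + 12 = 18.
No cover costs less than 18.

18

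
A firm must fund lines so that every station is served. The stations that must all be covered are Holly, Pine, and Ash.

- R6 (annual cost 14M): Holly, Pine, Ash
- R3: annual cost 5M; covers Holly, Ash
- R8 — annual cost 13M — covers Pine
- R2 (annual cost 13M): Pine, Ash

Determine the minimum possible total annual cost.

R6 alone covers Holly, Pine, Ash — every station.
Total annual cost: 14.

14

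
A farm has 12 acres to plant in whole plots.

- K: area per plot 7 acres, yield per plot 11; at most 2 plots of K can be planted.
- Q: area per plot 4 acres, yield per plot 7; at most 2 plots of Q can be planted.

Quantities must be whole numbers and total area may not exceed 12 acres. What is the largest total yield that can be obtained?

18

This is a bounded integer knapsack.
Take 1×K and 1×Q: area 11 ≤ 12, yield 1·11 + 1·7 = 18.
No other integer combination yields more.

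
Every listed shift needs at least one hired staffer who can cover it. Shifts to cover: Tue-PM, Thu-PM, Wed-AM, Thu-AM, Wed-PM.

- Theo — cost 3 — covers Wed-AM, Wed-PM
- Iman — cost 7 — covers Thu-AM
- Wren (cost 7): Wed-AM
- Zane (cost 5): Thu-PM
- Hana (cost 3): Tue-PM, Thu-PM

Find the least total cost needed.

13

Choose Theo, Iman, and Hana: together they cover Tue-PM, Thu-PM, Wed-AM, Thu-AM, Wed-PM — every shift.
Total cost: 3 + 7 + 3 = 13.
No cover costs less than 13.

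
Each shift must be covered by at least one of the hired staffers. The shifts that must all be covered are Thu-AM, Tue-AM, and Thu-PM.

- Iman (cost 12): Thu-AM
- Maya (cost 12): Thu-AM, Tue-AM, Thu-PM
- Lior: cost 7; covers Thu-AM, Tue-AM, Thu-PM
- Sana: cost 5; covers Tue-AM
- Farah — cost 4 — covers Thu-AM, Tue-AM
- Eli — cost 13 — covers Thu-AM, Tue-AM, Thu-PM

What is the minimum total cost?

7

Lior alone covers Thu-AM, Tue-AM, Thu-PM — every shift.
Total cost: 7.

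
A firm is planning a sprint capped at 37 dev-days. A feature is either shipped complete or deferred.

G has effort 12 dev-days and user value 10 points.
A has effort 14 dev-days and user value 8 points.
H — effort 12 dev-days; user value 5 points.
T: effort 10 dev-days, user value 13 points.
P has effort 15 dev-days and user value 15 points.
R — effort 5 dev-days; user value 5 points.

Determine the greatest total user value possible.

Treat it as a binary knapsack problem.
Allowing fractional choices, the relaxed optimum would be about 38.8, but features are indivisible.
H + T + P: effort 12 + 10 + 15 = 37 ≤ 37, user value 5 + 13 + 15 = 33.
G + T + P: effort 12 + 10 + 15 = 37 ≤ 37, user value 10 + 13 + 15 = 38.
T + P + R: effort 10 + 15 + 5 = 30 ≤ 37, user value 13 + 15 + 5 = 33.
Best is G, T, and P with total user value 38.

38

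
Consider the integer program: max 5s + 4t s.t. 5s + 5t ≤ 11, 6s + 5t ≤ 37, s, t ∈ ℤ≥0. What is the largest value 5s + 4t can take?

10

(s,t)=(2,0) is feasible, giving 10.
(s,t)=(1,1) is feasible, giving 9.
No feasible integer point exceeds 10.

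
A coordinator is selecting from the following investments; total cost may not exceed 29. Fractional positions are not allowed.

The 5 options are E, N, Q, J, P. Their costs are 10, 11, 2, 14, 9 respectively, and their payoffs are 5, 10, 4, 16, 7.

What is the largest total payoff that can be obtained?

30

Take N, Q, and J: cost 11 + 2 + 14 = 27 ≤ 29, payoff 10 + 4 + 16 = 30.
No other feasible combination does better.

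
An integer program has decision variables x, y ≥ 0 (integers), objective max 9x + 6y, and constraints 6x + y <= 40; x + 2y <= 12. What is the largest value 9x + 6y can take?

(x,y)=(6,3) is feasible, giving 72.
(x,y)=(6,2) is feasible, giving 66.
The best lattice point is (6,3), giving 72.

72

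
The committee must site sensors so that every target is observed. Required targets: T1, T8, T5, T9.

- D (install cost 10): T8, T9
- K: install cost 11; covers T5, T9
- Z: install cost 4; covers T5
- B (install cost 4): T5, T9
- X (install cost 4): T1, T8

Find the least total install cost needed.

8

Choose B and X: together they cover T1, T8, T5, T9 — every target.
Total install cost: 4 + 4 = 8.
No cover costs less than 8.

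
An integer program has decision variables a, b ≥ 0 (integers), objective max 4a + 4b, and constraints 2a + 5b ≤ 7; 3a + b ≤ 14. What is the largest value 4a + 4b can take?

(a,b)=(3,0) is feasible, giving 12.
(a,b)=(2,0) is feasible, giving 8.
The best lattice point is (3,0), giving 12.

12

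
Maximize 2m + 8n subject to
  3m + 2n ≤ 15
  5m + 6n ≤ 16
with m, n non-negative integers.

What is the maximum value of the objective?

(m,n)=(0,2) is feasible, giving 16.
(m,n)=(1,1) is feasible, giving 10.
(m,n)=(0,1) is feasible, giving 8.
No feasible integer point exceeds 16.

16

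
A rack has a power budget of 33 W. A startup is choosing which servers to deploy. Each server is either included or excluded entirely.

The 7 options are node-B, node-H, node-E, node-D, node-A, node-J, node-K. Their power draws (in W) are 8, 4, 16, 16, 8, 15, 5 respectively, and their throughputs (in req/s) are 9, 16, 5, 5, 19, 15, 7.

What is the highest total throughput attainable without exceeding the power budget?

57

Take node-H, node-A, node-J, and node-K: power draw 4 + 8 + 15 + 5 = 32 ≤ 33, throughput 16 + 19 + 15 + 7 = 57.
No other feasible combination does better.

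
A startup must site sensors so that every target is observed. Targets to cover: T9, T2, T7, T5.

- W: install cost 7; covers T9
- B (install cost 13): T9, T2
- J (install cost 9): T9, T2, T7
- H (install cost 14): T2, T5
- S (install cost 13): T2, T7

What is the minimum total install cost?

23

Choose J and H: together they cover T9, T2, T7, T5 — every target.
Total install cost: 9 + 14 = 23.
No cover costs less than 23.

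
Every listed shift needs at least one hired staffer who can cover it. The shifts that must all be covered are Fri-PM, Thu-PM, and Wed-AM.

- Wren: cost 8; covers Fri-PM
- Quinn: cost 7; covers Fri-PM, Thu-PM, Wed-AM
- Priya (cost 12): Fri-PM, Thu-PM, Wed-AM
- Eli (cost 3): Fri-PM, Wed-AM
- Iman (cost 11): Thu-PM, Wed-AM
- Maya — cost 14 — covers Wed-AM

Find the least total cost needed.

The greedy cost-per-new-shift heuristic would pick Eli and Quinn for 10, but a cheaper cover exists.
Quinn alone covers Fri-PM, Thu-PM, Wed-AM — every shift.
Total cost: 7.
No cover costs less than 7.

7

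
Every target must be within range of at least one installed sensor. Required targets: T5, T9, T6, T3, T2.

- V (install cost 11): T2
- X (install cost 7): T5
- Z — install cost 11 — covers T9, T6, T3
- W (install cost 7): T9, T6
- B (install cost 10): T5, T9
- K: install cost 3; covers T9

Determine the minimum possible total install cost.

29

Choose V, X, and Z: together they cover T5, T9, T6, T3, T2 — every target.
Total install cost: 11 + 7 + 11 = 29.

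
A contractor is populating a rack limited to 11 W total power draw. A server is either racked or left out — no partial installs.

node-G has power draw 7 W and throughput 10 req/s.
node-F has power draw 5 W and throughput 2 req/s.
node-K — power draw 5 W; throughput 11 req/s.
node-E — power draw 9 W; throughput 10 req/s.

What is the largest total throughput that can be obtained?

13

node-G: power draw 7 ≤ 11, throughput 10.
node-F + node-K: power draw 5 + 5 = 10 ≤ 11, throughput 2 + 11 = 13.
node-K: power draw 5 ≤ 11, throughput 11.
Best is node-F and node-K with total throughput 13.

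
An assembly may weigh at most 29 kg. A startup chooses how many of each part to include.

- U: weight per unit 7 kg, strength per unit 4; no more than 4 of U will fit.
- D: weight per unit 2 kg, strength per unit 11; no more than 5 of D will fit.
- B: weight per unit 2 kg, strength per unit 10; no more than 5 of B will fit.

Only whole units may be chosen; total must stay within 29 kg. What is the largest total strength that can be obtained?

109

This is a bounded integer knapsack.
1×U, 5×D, and 5×B: weight 27 ≤ 29, strength 1·4 + 5·11 + 5·10 = 109.
5×D and 5×B: weight 20 ≤ 29, strength 5·11 + 5·10 = 105.
Best is 109.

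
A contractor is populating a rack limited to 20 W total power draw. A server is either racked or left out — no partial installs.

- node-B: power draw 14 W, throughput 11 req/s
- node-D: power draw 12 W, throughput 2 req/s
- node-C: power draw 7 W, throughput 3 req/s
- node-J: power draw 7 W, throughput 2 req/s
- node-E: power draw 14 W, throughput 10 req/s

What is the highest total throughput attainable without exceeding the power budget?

Allowing fractional choices, the relaxed optimum would be about 15.3, but servers are indivisible.
node-C + node-J: power draw 7 + 7 = 14 ≤ 20, throughput 3 + 2 = 5.
node-E: power draw 14 ≤ 20, throughput 10.
node-B: power draw 14 ≤ 20, throughput 11.
Best is node-B with total throughput 11.

11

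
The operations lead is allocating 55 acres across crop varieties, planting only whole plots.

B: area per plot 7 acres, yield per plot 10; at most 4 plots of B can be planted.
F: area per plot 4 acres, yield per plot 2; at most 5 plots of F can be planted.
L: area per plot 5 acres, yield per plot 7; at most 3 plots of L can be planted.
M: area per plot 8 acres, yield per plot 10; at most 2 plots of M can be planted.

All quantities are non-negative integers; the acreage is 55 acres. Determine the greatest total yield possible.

4×B, 2×L, and 2×M: area 54 ≤ 55, yield 4·10 + 2·7 + 2·10 = 74.
4×B, 1×F, 3×L, and 1×M: area 55 ≤ 55, yield 4·10 + 1·2 + 3·7 + 1·10 = 73.
Best is 74.

74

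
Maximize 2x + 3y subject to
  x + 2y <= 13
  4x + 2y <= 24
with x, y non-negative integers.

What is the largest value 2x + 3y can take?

21

(x,y)=(3,5): 1·3+2·5=13≤13, 4·3+2·5=22≤24, objective 21.
(x,y)=(4,4): 1·4+2·4=12≤13, 4·4+2·4=24≤24, objective 20.
(x,y)=(2,5): 1·2+2·5=12≤13, 4·2+2·5=18≤24, objective 19.
Maximum is 21 at (x,y)=(3,5).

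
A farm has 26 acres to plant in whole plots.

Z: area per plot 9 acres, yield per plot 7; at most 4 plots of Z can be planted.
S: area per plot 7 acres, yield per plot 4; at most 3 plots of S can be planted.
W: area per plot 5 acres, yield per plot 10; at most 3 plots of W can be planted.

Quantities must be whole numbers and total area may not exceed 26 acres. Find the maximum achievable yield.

This is a bounded integer knapsack.
W has the best ratio (10/5); taking only W gives at most 3×10 = 30 (stopped by the supply cap of 3).
Mixing does better — 1×Z and 3×W: area 24 ≤ 26, yield 1·7 + 3·10 = 37.

37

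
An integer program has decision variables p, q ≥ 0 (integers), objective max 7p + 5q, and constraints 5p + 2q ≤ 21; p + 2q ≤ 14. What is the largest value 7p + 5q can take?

(p,q)=(2,5): 5·2+2·5=20≤21, 1·2+2·5=12≤14, objective 39.
(p,q)=(1,6): 5·1+2·6=17≤21, 1·1+2·6=13≤14, objective 37.
(p,q)=(0,7): 5·0+2·7=14≤21, 1·0+2·7=14≤14, objective 35.
The best lattice point is (2,5), giving 39.

39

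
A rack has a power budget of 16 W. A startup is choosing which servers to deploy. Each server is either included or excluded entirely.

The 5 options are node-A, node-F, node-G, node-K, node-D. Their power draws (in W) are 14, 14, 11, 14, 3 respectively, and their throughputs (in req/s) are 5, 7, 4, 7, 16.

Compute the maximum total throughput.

node-G + node-D: power draw 11 + 3 = 14 ≤ 16, throughput 4 + 16 = 20.
node-D: power draw 3 ≤ 16, throughput 16.
node-F: power draw 14 ≤ 16, throughput 7.
Best is node-G and node-D with total throughput 20.

20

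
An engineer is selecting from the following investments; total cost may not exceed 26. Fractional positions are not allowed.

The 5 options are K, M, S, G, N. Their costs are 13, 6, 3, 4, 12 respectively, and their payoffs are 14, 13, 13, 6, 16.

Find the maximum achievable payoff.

48

Treat it as a binary knapsack problem.
Take M, S, G, and N: cost 6 + 3 + 4 + 12 = 25 ≤ 26, payoff 13 + 13 + 6 + 16 = 48.
No other feasible combination does better.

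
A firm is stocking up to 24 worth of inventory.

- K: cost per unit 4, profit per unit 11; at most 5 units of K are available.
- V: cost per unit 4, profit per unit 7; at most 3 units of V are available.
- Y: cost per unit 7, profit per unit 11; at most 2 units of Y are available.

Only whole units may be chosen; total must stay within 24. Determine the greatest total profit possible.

62

Take 5×K and 1×V: cost 24 ≤ 24, profit 5·11 + 1·7 = 62.
K has the best ratio (11/4) and is taken to its limit of 5; remaining capacity is filled optimally with the others.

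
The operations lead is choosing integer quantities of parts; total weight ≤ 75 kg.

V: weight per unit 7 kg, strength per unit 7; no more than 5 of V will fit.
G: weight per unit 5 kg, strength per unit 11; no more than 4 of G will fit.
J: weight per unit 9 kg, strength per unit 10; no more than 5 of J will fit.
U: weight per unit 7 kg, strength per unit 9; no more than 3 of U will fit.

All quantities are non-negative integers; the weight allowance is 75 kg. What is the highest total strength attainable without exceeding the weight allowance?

108

Take 1×V, 4×G, 3×J, and 3×U: weight 75 ≤ 75, strength 1·7 + 4·11 + 3·10 + 3·9 = 108.
G has the best ratio (11/5) and is taken to its limit of 4; remaining capacity is filled optimally with the others.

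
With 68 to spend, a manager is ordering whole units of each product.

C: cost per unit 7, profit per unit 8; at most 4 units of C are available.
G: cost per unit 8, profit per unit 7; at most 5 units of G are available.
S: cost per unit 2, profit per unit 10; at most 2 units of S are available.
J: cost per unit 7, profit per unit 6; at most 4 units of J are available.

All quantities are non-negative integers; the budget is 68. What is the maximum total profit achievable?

S has the best ratio (10/2); taking only S gives at most 2×10 = 20 (stopped by the supply cap of 2).
Mixing does better — 4×C, 1×G, 2×S, and 4×J: cost 68 ≤ 68, profit 4·8 + 1·7 + 2·10 + 4·6 = 83.

83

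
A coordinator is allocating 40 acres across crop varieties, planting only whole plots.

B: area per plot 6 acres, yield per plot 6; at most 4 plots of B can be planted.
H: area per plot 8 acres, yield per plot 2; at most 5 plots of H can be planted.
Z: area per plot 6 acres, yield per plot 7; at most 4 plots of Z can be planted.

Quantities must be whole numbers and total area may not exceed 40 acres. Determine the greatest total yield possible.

Take 2×B and 4×Z: area 36 ≤ 40, yield 2·6 + 4·7 = 40.
Z has the best ratio (7/6) and is taken to its limit of 4; remaining capacity is filled optimally with the others.

40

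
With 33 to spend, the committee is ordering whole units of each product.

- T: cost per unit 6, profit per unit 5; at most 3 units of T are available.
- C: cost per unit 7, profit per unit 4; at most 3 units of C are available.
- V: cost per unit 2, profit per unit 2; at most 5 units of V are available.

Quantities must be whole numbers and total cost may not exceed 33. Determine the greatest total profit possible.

27

Take 3×T, 1×C, and 4×V: cost 33 ≤ 33, profit 3·5 + 1·4 + 4·2 = 27.
No other integer combination yields more.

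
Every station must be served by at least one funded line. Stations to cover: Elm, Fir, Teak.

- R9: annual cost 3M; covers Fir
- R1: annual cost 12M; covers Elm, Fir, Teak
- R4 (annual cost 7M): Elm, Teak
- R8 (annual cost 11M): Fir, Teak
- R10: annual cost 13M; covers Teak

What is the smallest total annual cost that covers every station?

Choose R9 and R4: together they cover Elm, Fir, Teak — every station.
Total annual cost: 3 + 7 = 10.
No cover costs less than 10.

10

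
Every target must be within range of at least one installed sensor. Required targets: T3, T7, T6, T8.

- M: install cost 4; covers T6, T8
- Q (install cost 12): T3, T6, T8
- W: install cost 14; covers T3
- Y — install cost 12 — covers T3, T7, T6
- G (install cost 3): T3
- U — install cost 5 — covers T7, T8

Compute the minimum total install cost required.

Choose M, G, and U: together they cover T3, T7, T6, T8 — every target.
Total install cost: 4 + 3 + 5 = 12.
No cover costs less than 12.

12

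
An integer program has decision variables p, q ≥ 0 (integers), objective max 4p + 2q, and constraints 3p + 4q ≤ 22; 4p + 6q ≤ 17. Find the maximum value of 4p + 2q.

The continuous relaxation peaks at (4.25, 0) with value 17.00; rounding to a feasible lattice point costs some objective.
(p,q)=(4,0): 3·4+4·0=12≤22, 4·4+6·0=16≤17, objective 16.
(p,q)=(3,0): 3·3+4·0=9≤22, 4·3+6·0=12≤17, objective 12.
Maximum is 16 at (p,q)=(4,0).

16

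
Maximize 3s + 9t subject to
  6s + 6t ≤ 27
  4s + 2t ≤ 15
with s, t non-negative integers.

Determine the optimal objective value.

36

The continuous relaxation peaks at (0, 4.5) with value 40.50; rounding to a feasible lattice point costs some objective.
(s,t)=(0,4) is feasible, giving 36.
(s,t)=(1,3) is feasible, giving 30.
(s,t)=(0,3) is feasible, giving 27.
The best lattice point is (0,4), giving 36.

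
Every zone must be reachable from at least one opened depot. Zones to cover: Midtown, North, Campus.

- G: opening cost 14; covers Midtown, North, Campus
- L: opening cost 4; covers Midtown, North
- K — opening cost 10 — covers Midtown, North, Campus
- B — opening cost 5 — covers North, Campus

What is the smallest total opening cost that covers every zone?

9

Choose L and B: together they cover Midtown, North, Campus — every zone.
Total opening cost: 4 + 5 = 9.
No cover costs less than 9.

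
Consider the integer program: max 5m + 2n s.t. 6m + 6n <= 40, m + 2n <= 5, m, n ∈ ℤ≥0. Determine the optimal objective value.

25

(m,n)=(5,0): 6·5+6·0=30≤40, 1·5+2·0=5≤5, objective 25.
(m,n)=(4,0): 6·4+6·0=24≤40, 1·4+2·0=4≤5, objective 20.
No feasible integer point exceeds 25.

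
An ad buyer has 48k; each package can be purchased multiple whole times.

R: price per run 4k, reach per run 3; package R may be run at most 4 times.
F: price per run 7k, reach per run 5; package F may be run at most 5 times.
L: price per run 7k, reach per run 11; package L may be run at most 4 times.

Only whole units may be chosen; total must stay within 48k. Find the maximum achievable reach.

This is a bounded integer knapsack.
L has the best ratio (11/7); taking only L gives at most 4×11 = 44 (stopped by the supply cap of 4).
Mixing does better — 3×R, 1×F, and 4×L: price 47 ≤ 48, reach 3·3 + 1·5 + 4·11 = 58.

58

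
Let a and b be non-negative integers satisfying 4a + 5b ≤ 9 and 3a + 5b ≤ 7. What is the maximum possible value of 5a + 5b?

(a,b)=(2,0): 4·2+5·0=8≤9, 3·2+5·0=6≤7, objective 10.
(a,b)=(1,0): 4·1+5·0=4≤9, 3·1+5·0=3≤7, objective 5.
The best lattice point is (2,0), giving 10.

10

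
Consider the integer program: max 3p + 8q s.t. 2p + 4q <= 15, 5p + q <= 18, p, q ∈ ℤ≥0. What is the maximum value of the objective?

27

The continuous relaxation peaks at (0, 3.75) with value 30.00; rounding to a feasible lattice point costs some objective.
(p,q)=(1,3) is feasible, giving 27.
(p,q)=(0,3) is feasible, giving 24.
(p,q)=(2,2) is feasible, giving 22.
Maximum is 27 at (p,q)=(1,3).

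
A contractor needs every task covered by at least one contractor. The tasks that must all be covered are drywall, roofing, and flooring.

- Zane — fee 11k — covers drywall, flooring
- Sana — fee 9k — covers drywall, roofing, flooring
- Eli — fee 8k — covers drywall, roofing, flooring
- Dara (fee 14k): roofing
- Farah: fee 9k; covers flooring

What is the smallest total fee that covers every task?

8

Eli alone covers drywall, roofing, flooring — every task.
Total fee: 8.
No cover costs less than 8.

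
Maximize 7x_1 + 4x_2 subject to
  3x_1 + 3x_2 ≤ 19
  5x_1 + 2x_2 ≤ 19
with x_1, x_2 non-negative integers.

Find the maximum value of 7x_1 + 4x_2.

Relaxing integrality, the LP optimum is 31.67 at (x_1,x_2) = (2.11, 4.22), which is not an integer point.
(x_1,x_2)=(2,4): 3·2+3·4=18≤19, 5·2+2·4=18≤19, objective 30.
(x_1,x_2)=(1,5): 3·1+3·5=18≤19, 5·1+2·5=15≤19, objective 27.
(x_1,x_2)=(2,3): 3·2+3·3=15≤19, 5·2+2·3=16≤19, objective 26.
(x_1,x_2)=(1,4): 3·1+3·4=15≤19, 5·1+2·4=13≤19, objective 23.
The best lattice point is (2,4), giving 30.

30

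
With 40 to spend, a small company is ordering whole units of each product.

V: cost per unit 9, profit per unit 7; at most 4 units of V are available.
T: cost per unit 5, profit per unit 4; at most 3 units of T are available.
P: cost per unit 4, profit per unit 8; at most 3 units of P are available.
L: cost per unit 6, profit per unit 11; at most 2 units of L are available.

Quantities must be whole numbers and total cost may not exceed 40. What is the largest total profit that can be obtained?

P has the best ratio (8/4); taking only P gives at most 3×8 = 24 (stopped by the supply cap of 3).
Mixing does better — 3×T, 3×P, and 2×L: cost 39 ≤ 40, profit 3·4 + 3·8 + 2·11 = 58.

58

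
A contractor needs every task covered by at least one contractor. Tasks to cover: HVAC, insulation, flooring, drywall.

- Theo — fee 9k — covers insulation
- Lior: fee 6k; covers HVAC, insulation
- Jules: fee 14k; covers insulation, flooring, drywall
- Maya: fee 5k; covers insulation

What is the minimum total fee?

Choose Lior and Jules: together they cover HVAC, insulation, flooring, drywall — every task.
Total fee: 6 + 14 = 20.
No cover costs less than 20.

20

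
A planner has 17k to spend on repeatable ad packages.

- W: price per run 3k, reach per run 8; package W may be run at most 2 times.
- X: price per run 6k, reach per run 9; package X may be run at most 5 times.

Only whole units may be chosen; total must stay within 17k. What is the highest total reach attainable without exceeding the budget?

This is a bounded integer knapsack.
W has the best ratio (8/3); taking only W gives at most 2×8 = 16 (stopped by the supply cap of 2).
Mixing does better — 1×W and 2×X: price 15 ≤ 17, reach 1·8 + 2·9 = 26.

26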